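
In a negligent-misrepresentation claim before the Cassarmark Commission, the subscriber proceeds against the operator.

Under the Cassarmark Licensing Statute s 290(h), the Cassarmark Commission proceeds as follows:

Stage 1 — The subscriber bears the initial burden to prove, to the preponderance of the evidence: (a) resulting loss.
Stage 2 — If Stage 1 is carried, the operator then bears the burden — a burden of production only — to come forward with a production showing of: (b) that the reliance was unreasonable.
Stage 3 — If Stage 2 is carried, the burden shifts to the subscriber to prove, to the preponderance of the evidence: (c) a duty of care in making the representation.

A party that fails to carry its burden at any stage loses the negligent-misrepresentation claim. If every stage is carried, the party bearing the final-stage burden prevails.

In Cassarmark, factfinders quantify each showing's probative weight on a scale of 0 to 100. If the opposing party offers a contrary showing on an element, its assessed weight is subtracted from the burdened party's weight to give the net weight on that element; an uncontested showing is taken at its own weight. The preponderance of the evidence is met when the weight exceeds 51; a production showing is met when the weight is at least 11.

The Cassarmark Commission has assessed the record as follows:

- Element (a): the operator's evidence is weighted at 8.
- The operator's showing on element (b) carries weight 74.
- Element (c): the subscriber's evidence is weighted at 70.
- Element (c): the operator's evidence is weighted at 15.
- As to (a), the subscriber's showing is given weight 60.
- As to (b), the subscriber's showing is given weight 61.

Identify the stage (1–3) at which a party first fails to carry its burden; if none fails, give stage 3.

stage 3

Stage 1 — burden on subscriber; standard: the preponderance of the evidence (weight exceeds 51).
    (a): 60 − 8 = 52 > 51 [met]
  Stage 1 is satisfied; the onus moves to the operator.
Stage 2 — burden on operator; standard: a production showing (weight is at least 11).
    (b): 74 − 61 = 13 ≥ 11 [met]
  All elements met. The burden passes to the subscriber.
Stage 3 — burden on subscriber; standard: the preponderance of the evidence (weight exceeds 51).
    (c): 70 − 15 = 55 > 51 [met]
  The subscriber carries the last stage.
Every stage carried; the subscriber prevails.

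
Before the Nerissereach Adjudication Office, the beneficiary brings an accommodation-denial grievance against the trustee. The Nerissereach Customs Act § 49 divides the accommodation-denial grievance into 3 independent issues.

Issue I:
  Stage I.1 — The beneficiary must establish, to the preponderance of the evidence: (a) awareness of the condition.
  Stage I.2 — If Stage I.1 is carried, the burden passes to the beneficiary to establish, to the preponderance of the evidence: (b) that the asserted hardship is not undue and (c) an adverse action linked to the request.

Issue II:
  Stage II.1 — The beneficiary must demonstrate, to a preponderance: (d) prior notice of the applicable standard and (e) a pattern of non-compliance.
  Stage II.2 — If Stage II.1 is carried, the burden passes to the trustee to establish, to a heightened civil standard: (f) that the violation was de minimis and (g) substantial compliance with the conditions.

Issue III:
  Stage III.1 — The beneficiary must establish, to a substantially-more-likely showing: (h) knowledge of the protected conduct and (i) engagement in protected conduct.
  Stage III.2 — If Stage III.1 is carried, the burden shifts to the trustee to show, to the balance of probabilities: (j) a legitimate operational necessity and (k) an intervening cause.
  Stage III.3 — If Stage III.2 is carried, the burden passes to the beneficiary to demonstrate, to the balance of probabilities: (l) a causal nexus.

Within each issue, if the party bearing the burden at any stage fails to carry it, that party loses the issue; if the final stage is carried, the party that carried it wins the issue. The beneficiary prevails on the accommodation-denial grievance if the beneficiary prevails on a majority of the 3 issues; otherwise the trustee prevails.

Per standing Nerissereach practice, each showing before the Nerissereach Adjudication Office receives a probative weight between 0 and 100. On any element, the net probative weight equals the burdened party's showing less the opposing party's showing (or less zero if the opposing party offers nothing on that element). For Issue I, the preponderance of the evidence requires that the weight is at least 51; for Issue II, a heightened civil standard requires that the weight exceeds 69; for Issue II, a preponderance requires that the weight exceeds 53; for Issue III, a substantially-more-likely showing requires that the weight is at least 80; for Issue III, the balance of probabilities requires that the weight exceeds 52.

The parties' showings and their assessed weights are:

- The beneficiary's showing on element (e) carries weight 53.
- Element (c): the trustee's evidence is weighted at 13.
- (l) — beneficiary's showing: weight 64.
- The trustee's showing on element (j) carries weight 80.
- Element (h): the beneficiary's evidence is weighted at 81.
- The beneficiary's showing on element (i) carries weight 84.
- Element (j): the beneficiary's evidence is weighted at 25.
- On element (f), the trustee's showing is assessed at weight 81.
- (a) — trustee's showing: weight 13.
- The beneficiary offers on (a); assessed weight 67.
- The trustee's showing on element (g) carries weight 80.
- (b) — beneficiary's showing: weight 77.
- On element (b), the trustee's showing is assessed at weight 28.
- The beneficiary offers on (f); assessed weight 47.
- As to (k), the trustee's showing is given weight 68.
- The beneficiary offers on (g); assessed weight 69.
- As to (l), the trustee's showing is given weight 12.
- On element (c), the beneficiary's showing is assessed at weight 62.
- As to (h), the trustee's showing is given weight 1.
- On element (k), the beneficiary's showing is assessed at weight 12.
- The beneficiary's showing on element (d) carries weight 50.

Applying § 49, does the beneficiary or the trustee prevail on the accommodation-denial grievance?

trustee

— Issue I —
At Stage I.1 the beneficiary must meet the preponderance of the evidence (weight is at least 51): on (a) the weight is 67 less the opposing 13 gives net 54, ≥ 51, so (a) meets the standard.
  Stage I.1 is satisfied; the beneficiary continues to bear the burden.
At Stage I.2 the beneficiary must meet the preponderance of the evidence (weight is at least 51): on (b) the weight is 77 less the opposing 28 gives net 49, < 51, so (b) does not meet the standard; on (c) the weight is 62 less the opposing 13 gives net 49, < 51, so (c) does not meet the standard.
  Stage I.2 not carried; the beneficiary fails its burden.
The trustee prevails on this issue.
— Issue II —
At Stage II.1 the beneficiary must meet a preponderance (weight exceeds 53): on (d) the weight is 50, ≤ 53, so (d) does not meet the standard; on (e) the weight is 53, which does not exceed 53, so (e) does not meet the standard.
  Not every element is met, so the beneficiary fails to carry Stage II.1.
So the trustee prevails on this issue.
— Issue III —
At Stage III.1 the beneficiary must meet a substantially-more-likely showing (weight is at least 80): on (h) the weight is 81 less the opposing 1 gives net 80, which does reach 80, so (h) meets the standard; on (i) the weight is 84, which does reach 80, so (i) meets the standard.
  Stage III.1 carried; the burden shifts to the trustee.
At Stage III.2 the trustee must meet the balance of probabilities (weight exceeds 52): on (j) the weight is 80 less the opposing 25 gives net 55, > 52, so (j) meets the standard; on (k) the weight is 68 less the opposing 12 gives net 56, which does exceed 52, so (k) meets the standard.
  Stage III.2 carried; the burden shifts to the beneficiary.
At Stage III.3 the beneficiary must meet the balance of probabilities (weight exceeds 52): on (l) the weight is 64 less the opposing 12 gives net 52, ≤ 52, so (l) does not meet the standard.
  Not every element is met, so the beneficiary fails to carry Stage III.3.
So the trustee prevails on this issue.
Per-issue: Issue I → trustee; Issue II → trustee; Issue III → trustee. The beneficiary must prevail on a majority of issues; overall, the trustee prevails.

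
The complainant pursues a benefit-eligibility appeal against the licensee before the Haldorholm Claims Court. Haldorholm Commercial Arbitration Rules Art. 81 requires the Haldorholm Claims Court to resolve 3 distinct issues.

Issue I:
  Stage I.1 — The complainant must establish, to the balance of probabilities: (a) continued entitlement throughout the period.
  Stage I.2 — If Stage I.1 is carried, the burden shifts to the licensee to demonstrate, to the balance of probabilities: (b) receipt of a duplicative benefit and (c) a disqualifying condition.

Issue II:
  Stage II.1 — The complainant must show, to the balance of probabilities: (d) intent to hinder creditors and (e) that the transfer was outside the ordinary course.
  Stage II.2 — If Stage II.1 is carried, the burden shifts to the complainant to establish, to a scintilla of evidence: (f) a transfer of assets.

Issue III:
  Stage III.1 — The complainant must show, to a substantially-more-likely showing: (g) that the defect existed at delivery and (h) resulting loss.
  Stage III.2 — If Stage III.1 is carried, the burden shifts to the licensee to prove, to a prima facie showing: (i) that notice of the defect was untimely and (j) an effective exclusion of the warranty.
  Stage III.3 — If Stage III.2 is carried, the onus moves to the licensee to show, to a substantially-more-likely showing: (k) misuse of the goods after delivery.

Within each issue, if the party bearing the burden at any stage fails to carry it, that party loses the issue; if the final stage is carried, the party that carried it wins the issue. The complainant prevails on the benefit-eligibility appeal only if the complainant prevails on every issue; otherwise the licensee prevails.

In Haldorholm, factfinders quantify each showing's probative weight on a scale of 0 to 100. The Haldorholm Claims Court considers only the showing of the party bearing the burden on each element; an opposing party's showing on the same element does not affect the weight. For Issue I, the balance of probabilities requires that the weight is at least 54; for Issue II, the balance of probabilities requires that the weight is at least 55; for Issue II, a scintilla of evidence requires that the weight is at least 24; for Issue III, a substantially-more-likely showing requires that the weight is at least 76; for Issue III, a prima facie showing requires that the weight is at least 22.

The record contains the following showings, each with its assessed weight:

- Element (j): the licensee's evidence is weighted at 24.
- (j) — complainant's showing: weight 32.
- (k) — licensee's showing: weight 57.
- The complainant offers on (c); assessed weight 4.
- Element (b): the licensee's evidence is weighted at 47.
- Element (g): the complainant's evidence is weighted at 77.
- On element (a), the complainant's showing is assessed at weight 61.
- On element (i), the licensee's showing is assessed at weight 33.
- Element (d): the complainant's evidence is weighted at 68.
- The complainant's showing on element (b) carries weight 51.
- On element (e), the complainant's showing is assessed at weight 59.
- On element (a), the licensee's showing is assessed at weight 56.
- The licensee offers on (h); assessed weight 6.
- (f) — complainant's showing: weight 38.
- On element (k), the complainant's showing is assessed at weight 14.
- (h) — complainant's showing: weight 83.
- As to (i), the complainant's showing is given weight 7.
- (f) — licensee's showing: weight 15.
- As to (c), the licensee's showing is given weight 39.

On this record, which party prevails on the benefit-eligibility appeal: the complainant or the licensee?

complainant

— Issue I —
At Stage I.1 the complainant must meet the balance of probabilities (weight is at least 54): on (a) the weight is 61 (the licensee's 56 is given no effect), ≥ 54, so (a) meets the standard.
  Stage I.1 carried; the burden shifts to the licensee.
At Stage I.2 the licensee must meet the balance of probabilities (weight is at least 54): on (b) the weight is 47 (the complainant's 51 is given no effect), < 54, so (b) does not meet the standard; on (c) the weight is 39 (the complainant's 4 is given no effect), which does not reach 54, so (c) does not meet the standard.
  The licensee does not carry Stage I.2.
The complainant prevails on this issue.
— Issue II —
At Stage II.1 the complainant must meet the balance of probabilities (weight is at least 55): on (d) the weight is 68, ≥ 55, so (d) meets the standard; on (e) the weight is 59, ≥ 55, so (e) meets the standard.
  Stage II.1 is satisfied; the complainant continues to bear the burden.
At Stage II.2 the complainant must meet a scintilla of evidence (weight is at least 24): on (f) the weight is 38 (the licensee's 15 is given no effect), which does reach 24, so (f) meets the standard.
  All elements met at the final stage.
With every stage satisfied, the complainant prevails on this issue.
— Issue III —
At Stage III.1 the complainant must meet a substantially-more-likely showing (weight is at least 76): on (g) the weight is 77, which does reach 76, so (g) meets the standard; on (h) the weight is 83 (the licensee's 6 is given no effect), which does reach 76, so (h) meets the standard.
  Stage III.1 carried; the burden shifts to the licensee.
At Stage III.2 the licensee must meet a prima facie showing (weight is at least 22): on (i) the weight is 33 (the complainant's 7 is given no effect), ≥ 22, so (i) meets the standard; on (j) the weight is 24 (the complainant's 32 is given no effect), which does reach 22, so (j) meets the standard.
  Stage III.2 is satisfied; the licensee continues to bear the burden.
At Stage III.3 the licensee must meet a substantially-more-likely showing (weight is at least 76): on (k) the weight is 57 (the complainant's 14 is given no effect), which does not reach 76, so (k) does not meet the standard.
  Stage III.3 not carried; the licensee fails its burden.
The complainant prevails on this issue.
Per-issue: Issue I → complainant; Issue II → complainant; Issue III → complainant. The complainant must prevail on every issue; overall, the complainant prevails.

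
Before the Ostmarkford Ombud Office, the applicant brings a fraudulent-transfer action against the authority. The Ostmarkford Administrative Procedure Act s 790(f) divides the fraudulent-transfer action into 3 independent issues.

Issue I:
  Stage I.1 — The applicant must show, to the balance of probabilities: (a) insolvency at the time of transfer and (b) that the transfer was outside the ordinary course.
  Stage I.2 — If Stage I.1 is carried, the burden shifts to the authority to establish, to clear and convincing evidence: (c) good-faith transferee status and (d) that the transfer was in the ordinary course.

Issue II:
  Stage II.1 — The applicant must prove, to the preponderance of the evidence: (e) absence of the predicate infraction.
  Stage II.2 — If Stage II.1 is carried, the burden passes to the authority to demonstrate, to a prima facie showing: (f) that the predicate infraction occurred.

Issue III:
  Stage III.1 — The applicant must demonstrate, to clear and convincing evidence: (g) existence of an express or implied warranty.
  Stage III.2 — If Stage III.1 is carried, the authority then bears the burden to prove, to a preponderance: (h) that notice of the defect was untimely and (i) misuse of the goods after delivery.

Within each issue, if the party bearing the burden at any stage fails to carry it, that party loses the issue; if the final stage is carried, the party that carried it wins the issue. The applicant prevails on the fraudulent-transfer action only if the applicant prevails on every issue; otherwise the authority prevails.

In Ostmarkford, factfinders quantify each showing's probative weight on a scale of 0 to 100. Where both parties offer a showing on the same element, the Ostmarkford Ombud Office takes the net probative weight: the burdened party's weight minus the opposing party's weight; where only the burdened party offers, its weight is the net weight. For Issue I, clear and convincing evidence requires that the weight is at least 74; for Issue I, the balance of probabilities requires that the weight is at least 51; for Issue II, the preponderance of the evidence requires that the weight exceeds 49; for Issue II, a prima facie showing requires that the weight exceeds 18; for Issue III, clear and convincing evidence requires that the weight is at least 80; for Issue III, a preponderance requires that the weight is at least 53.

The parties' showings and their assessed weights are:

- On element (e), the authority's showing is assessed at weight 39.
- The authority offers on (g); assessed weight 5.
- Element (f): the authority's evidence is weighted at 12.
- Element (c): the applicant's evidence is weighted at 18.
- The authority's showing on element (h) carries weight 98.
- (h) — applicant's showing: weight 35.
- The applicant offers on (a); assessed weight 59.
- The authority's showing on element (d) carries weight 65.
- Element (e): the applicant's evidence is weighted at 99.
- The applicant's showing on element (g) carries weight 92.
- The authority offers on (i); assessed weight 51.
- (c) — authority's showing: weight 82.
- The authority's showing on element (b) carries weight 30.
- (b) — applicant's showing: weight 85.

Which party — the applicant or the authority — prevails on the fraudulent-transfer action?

applicant

— Issue I —
Stage I.1 — burden on applicant; standard: the balance of probabilities (weight is at least 51).
    (a): 59 ≥ 51 [met]
    (b): 85 − 30 = 55 ≥ 51 [met]
  The applicant carries Stage I.1; the authority now bears the burden.
Stage I.2 — burden on authority; standard: clear and convincing evidence (weight is at least 74).
    (c): 82 − 18 = 64 < 74 [not met]
    (d): 65 < 74 [not met]
  Stage I.2 not carried; the authority fails its burden.
The analysis ends at Stage I.2; the applicant prevails on this issue.
— Issue II —
Stage II.1 (applicant, the preponderance of the evidence, weight exceeds 49): (e) net 99−39=60 > 49 — meets.
  All elements met. The burden passes to the authority.
Stage II.2 (authority, a prima facie showing, weight exceeds 18): (f) 12 ≤ 18 — fails.
  Stage II.2 not carried; the authority fails its burden.
So the applicant prevails on this issue.
— Issue III —
Stage III.1 — burden on applicant; standard: clear and convincing evidence (weight is at least 80).
    (g): 92 − 5 = 87 ≥ 80 [met]
  The applicant carries Stage III.1; the authority now bears the burden.
Stage III.2 — burden on authority; standard: a preponderance (weight is at least 53).
    (h): 98 − 35 = 63 ≥ 53 [met]
    (i): 51 < 53 [not met]
  The authority does not carry Stage III.2.
The applicant prevails on this issue.
Per-issue: Issue I → applicant; Issue II → applicant; Issue III → applicant. The applicant must prevail on every issue; overall, the applicant prevails.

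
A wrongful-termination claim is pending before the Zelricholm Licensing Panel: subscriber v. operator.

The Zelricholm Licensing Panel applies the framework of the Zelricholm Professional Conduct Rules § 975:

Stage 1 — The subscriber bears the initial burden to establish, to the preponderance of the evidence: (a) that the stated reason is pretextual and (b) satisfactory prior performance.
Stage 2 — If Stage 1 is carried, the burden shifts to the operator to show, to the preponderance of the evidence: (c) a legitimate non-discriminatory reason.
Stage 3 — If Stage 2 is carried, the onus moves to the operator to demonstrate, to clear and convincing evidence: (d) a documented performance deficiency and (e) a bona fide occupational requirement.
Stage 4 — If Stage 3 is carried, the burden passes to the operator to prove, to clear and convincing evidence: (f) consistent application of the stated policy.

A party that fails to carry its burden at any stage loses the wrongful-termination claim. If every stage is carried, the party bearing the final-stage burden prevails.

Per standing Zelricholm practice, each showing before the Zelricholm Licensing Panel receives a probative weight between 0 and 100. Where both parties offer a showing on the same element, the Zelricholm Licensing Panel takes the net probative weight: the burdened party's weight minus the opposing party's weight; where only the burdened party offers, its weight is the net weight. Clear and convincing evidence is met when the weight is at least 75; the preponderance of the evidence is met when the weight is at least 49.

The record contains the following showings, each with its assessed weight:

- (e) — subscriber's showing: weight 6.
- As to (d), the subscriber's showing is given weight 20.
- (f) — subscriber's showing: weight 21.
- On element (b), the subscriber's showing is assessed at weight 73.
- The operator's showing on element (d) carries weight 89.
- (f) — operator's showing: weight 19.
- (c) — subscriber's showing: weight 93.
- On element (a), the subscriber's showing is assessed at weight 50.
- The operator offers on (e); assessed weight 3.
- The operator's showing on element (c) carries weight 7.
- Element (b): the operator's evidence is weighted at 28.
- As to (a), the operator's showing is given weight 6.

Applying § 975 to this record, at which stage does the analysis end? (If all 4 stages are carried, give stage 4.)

Stage 1 (subscriber, the preponderance of the evidence, weight is at least 49): (a) net 50−6=44 < 49 — fails; (b) net 73−28=45 < 49 — fails.
  Not every element is met, so the subscriber fails to carry Stage 1.
So the operator prevails.

stage 1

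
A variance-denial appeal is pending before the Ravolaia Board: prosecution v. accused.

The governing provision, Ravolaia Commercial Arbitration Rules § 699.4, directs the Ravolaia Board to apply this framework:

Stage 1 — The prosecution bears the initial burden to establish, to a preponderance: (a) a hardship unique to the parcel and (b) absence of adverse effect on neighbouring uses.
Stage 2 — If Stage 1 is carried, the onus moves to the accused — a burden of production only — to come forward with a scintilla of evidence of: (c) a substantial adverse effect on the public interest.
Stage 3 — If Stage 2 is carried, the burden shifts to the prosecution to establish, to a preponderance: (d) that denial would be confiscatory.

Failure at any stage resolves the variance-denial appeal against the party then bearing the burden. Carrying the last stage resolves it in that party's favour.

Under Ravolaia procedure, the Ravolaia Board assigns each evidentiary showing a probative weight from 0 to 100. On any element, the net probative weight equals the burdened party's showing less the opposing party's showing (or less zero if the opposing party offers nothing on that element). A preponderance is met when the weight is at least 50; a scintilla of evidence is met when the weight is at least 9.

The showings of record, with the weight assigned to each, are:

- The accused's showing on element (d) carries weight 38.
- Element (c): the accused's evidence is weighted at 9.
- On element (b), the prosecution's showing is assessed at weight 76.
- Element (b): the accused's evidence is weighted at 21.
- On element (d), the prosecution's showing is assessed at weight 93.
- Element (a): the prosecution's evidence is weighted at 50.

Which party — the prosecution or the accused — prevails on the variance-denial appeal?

prosecution

Stage 1 — burden on prosecution; standard: a preponderance (weight is at least 50).
    (a): 50 ≥ 50 [met]
    (b): 76 − 21 = 55 ≥ 50 [met]
  Stage 1 is satisfied; the onus moves to the accused.
Stage 2 — burden on accused; standard: a scintilla of evidence (weight is at least 9).
    (c): 9 ≥ 9 [met]
  Stage 2 is satisfied; the onus moves to the prosecution.
Stage 3 — burden on prosecution; standard: a preponderance (weight is at least 50).
    (d): 93 − 38 = 55 ≥ 50 [met]
  Stage 3 carried; the final stage is satisfied.
With every stage satisfied, the prosecution prevails.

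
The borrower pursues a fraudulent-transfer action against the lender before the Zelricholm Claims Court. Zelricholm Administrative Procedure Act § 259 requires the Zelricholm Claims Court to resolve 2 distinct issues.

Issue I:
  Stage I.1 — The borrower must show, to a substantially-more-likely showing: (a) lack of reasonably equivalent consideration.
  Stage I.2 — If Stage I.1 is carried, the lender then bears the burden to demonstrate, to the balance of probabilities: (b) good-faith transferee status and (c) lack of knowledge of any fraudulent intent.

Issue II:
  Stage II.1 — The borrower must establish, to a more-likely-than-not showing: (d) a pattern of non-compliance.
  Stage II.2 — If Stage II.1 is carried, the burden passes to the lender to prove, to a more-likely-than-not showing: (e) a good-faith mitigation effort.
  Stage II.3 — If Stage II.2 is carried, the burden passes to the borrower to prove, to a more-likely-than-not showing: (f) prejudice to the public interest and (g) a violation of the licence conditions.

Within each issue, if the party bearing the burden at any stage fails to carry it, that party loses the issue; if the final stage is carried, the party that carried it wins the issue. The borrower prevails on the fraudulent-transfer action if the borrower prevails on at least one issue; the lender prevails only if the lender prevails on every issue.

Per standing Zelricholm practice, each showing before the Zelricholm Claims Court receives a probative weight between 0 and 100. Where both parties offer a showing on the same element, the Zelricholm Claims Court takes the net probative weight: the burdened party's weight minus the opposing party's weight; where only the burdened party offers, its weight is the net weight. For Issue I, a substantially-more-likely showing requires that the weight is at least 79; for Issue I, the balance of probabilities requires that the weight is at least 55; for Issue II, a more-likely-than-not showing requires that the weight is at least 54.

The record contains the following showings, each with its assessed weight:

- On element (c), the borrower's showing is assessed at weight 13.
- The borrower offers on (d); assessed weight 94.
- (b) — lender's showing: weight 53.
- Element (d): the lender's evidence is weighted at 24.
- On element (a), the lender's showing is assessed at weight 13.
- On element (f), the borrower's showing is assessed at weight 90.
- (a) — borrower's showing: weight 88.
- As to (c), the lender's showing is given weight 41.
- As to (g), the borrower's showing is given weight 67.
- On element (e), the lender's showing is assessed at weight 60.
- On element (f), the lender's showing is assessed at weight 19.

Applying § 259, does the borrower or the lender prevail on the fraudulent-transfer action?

— Issue I —
Stage I.1 (borrower, a substantially-more-likely showing, weight is at least 79): (a) net 88−13=75 < 79 — fails.
  The borrower does not carry Stage I.1.
The lender prevails on this issue.
— Issue II —
At Stage II.1 the borrower must meet a more-likely-than-not showing (weight is at least 54): on (d) the weight is 94 less the opposing 24 gives net 70, which does reach 54, so (d) meets the standard.
  All elements met. The burden passes to the lender.
At Stage II.2 the lender must meet a more-likely-than-not showing (weight is at least 54): on (e) the weight is 60, ≥ 54, so (e) meets the standard.
  All elements met. The burden passes to the borrower.
At Stage II.3 the borrower must meet a more-likely-than-not showing (weight is at least 54): on (f) the weight is 90 less the opposing 19 gives net 71, which does reach 54, so (f) meets the standard; on (g) the weight is 67, which does reach 54, so (g) meets the standard.
  Stage II.3 carried; the final stage is satisfied.
All stages carried — the borrower prevails on this issue.
Per-issue: Issue I → lender; Issue II → borrower. The borrower must prevail on at least one issue; overall, the borrower prevails.

borrower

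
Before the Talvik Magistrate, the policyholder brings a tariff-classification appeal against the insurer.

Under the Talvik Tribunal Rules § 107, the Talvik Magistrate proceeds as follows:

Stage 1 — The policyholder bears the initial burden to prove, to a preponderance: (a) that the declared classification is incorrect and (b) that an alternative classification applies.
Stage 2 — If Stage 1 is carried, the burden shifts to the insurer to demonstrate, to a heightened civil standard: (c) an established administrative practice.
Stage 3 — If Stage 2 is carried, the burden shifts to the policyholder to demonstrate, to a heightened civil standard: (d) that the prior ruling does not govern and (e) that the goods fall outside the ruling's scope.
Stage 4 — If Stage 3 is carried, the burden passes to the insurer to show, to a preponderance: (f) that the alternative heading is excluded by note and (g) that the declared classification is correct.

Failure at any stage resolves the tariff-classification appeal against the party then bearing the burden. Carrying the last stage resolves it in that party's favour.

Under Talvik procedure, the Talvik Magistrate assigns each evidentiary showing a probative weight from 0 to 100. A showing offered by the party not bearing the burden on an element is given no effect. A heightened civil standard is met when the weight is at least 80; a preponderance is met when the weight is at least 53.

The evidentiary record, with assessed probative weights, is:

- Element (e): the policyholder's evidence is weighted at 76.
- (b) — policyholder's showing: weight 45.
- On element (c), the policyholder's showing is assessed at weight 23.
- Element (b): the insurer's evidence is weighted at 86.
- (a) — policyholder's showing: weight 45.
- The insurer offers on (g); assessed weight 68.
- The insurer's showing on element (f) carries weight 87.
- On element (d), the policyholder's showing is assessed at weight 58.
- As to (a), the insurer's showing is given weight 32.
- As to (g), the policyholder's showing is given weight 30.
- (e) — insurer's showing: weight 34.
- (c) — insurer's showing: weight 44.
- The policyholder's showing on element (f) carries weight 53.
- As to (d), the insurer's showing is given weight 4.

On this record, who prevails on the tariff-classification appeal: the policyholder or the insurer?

Stage 1 — burden on policyholder; standard: a preponderance (weight is at least 53).
    (a): 45 (insurer's 32 disregarded) < 53 [not met]
    (b): 45 (insurer's 86 disregarded) < 53 [not met]
  The policyholder does not carry Stage 1.
The analysis ends at Stage 1; the insurer prevails.

insurer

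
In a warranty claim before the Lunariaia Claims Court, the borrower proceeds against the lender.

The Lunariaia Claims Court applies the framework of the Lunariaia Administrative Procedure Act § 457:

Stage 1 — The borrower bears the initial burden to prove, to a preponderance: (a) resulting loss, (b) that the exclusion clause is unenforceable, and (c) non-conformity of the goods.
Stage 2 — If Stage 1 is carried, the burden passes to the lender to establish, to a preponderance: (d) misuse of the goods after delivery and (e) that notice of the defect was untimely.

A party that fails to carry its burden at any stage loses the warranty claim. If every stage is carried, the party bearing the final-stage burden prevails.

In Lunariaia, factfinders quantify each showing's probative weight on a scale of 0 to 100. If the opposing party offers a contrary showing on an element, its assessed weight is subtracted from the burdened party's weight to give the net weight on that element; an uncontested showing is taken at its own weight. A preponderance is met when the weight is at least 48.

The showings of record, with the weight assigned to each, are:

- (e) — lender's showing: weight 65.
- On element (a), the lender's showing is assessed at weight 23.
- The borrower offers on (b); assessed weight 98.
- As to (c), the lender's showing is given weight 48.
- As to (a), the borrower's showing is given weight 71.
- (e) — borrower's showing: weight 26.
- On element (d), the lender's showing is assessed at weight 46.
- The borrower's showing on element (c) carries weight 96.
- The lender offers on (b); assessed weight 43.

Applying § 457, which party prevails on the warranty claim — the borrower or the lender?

Stage 1 (borrower, a preponderance, weight is at least 48): (a) net 71−23=48 ≥ 48 — meets; (b) net 98−43=55 ≥ 48 — meets; (c) net 96−48=48 ≥ 48 — meets.
  All elements met. The burden passes to the lender.
Stage 2 (lender, a preponderance, weight is at least 48): (d) 46 < 48 — fails; (e) net 65−26=39 < 48 — fails.
  Stage 2 not carried; the lender fails its burden.
The borrower prevails.

borrower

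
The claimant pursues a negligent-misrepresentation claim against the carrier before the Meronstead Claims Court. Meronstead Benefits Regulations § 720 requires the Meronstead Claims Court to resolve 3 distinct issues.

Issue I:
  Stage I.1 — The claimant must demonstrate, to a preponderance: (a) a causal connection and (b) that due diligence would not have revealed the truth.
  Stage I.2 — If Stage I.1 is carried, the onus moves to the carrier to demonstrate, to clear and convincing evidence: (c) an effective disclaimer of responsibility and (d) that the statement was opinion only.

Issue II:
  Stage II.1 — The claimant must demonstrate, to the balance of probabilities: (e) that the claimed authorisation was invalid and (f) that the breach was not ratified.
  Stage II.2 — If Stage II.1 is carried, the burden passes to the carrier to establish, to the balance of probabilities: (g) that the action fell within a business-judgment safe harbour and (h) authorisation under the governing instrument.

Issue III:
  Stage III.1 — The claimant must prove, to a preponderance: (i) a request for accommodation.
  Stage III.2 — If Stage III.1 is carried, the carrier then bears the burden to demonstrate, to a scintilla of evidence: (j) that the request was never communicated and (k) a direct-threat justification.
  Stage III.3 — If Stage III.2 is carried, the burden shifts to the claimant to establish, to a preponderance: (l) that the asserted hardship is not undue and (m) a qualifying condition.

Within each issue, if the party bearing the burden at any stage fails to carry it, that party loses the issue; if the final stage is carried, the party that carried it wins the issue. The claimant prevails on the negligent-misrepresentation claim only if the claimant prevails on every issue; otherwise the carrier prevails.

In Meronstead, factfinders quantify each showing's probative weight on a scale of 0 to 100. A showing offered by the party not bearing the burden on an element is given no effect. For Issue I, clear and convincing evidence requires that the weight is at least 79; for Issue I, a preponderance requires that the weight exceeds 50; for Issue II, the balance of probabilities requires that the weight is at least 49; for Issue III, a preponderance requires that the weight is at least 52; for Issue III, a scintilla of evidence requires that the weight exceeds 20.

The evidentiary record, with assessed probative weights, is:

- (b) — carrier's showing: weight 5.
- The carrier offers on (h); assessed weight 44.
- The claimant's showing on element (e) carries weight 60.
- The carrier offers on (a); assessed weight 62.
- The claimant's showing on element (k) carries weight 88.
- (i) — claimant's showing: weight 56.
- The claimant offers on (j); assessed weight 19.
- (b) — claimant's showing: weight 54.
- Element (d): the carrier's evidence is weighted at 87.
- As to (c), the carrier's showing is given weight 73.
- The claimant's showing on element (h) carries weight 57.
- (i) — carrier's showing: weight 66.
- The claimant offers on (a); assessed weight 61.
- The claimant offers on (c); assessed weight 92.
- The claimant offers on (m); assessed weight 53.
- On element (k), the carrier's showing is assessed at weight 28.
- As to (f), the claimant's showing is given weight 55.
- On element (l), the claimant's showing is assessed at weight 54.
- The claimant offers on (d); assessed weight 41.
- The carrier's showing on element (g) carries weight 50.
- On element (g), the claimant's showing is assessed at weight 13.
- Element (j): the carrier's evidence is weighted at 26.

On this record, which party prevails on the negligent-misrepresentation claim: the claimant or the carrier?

claimant

— Issue I —
Stage I.1 (claimant, a preponderance, weight exceeds 50): (a) 61 (carrier's 62 disregarded) > 50 — meets; (b) 54 (carrier's 5 disregarded) > 50 — meets.
  Stage I.1 is satisfied; the onus moves to the carrier.
Stage I.2 (carrier, clear and convincing evidence, weight is at least 79): (c) 73 (claimant's 92 disregarded) < 79 — fails; (d) 87 (claimant's 41 disregarded) ≥ 79 — meets.
  The carrier does not carry Stage I.2.
The claimant prevails on this issue.
— Issue II —
At Stage II.1 the claimant must meet the balance of probabilities (weight is at least 49): on (e) the weight is 60, ≥ 49, so (e) meets the standard; on (f) the weight is 55, which does reach 49, so (f) meets the standard.
  Stage II.1 is satisfied; the onus moves to the carrier.
At Stage II.2 the carrier must meet the balance of probabilities (weight is at least 49): on (g) the weight is 50 (the claimant's 13 is given no effect), which does reach 49, so (g) meets the standard; on (h) the weight is 44 (the claimant's 57 is given no effect), < 49, so (h) does not meet the standard.
  Stage II.2 not carried; the carrier fails its burden.
The analysis ends at Stage II.2; the claimant prevails on this issue.
— Issue III —
At Stage III.1 the claimant must meet a preponderance (weight is at least 52): on (i) the weight is 56 (the carrier's 66 is given no effect), which does reach 52, so (i) meets the standard.
  The claimant carries Stage III.1; the carrier now bears the burden.
At Stage III.2 the carrier must meet a scintilla of evidence (weight exceeds 20): on (j) the weight is 26 (the claimant's 19 is given no effect), which does exceed 20, so (j) meets the standard; on (k) the weight is 28 (the claimant's 88 is given no effect), which does exceed 20, so (k) meets the standard.
  Stage III.2 is satisfied; the onus moves to the claimant.
At Stage III.3 the claimant must meet a preponderance (weight is at least 52): on (l) the weight is 54, which does reach 52, so (l) meets the standard; on (m) the weight is 53, which does reach 52, so (m) meets the standard.
  All elements met at the final stage.
Every stage carried; the claimant prevails on this issue.
Per-issue: Issue I → claimant; Issue II → claimant; Issue III → claimant. The claimant must prevail on every issue; overall, the claimant prevails.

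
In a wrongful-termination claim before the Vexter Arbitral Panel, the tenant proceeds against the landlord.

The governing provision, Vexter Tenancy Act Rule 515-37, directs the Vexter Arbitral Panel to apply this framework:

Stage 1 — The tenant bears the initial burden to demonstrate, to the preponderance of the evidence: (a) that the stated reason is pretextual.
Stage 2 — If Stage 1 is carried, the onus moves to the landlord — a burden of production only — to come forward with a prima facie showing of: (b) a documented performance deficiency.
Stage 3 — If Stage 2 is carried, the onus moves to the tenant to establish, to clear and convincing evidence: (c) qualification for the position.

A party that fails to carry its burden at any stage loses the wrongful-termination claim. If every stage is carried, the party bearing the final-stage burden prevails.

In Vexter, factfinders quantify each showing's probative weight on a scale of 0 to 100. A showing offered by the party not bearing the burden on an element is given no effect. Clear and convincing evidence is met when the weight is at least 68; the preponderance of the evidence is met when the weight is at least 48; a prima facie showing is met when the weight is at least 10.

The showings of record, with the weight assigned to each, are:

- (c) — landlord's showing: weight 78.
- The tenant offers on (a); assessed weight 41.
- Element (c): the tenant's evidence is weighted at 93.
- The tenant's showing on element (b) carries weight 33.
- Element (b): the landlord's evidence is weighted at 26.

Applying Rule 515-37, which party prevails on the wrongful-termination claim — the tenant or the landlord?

Stage 1 (tenant, the preponderance of the evidence, weight is at least 48): (a) 41 < 48 — fails.
  Not every element is met, so the tenant fails to carry Stage 1.
The analysis ends at Stage 1; the landlord prevails.

landlord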